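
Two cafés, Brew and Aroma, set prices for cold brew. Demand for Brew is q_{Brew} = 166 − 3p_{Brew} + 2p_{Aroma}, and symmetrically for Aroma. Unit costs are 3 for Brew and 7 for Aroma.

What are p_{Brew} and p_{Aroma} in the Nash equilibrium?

44.5, 46

Brew's profit: π = (p_{Brew} − 3)(166 − 3p_{Brew} + 2p_{Aroma}).
∂π/∂p_{Brew} = 175 − 6p_{Brew} + 2p_{Aroma} = 0 ⇒ p_{Brew} = 175/6 + (1/3)p_{Aroma}.
Similarly p_{Aroma} = 187/6 + (1/3)p_{Brew}.
Substituting the second reaction function into the first: p_{Brew} = 175/6 + (1/3)(187/6 + (1/3)p_{Brew}), which gives (8/9)p_{Brew} = 356/9 ⇒ p_{Brew} = 44.5.
Then p_{Aroma} = 187/6 + (1/3)·44.5 = 46.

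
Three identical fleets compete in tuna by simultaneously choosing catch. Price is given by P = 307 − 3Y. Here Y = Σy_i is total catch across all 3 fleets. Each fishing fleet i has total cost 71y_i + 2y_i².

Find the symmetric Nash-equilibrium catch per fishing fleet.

A representative fishing fleet's profit is π_i = y_i(307 − 3Y) − 71y_i − 2y_i², with Y = y_i + Σ_{j≠i} y_j.
First-order condition: 236 − 10y_i − 3Σ_{j≠i} y_j = 0.
Imposing symmetry (y_j = y for all j) turns Σ_{j≠i} y_j into 2y, so 236 = 16y and y = 14.75.

14.75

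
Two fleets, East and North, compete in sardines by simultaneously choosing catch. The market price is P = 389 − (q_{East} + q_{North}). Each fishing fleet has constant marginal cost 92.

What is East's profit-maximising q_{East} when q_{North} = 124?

Fishing fleet East's profit: π = q_{East}(389 − (q_{East} + q_{North})) − 92q_{East}.
∂π/∂q_{East} = 297 − 2q_{East} − q_{North} = 0, so q_{East} = 148.5 − 0.5q_{North}.
At q_{North} = 124: q_{East} = 148.5 − 0.5·124 = 86.5.

86.5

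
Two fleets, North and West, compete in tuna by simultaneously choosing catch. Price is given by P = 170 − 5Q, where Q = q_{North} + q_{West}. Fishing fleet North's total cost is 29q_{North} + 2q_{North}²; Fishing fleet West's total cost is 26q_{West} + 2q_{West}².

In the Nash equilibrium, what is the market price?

Fishing fleet North's profit: π = q_{North}(170 − 5(q_{North} + q_{West})) − 29q_{North} − 2q_{North}².
∂π/∂q_{North} = 141 − 14q_{North} − 5q_{West} = 0, so q_{North} = 141/14 − (5/14)q_{West}.
By the same steps for West: q_{West} = 72/7 − (5/14)q_{North}.
Plugging q_{West} into North's best response: q_{North} = 141/14 − (5/14)(72/7 − (5/14)q_{North}) ⇒ (171/196)q_{North} = 627/98, so q_{North} = 22/3.
Then q_{West} = 72/7 − (5/14)·(22/3) = 23/3.
Equilibrium price: P = 170 − 5·15 = 95.

95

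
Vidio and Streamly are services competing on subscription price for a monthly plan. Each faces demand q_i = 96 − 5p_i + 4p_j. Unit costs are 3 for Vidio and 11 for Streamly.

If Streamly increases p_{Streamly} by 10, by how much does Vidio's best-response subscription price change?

4

Vidio's profit: π = (p_{Vidio} − 3)(96 − 5p_{Vidio} + 4p_{Streamly}).
∂π/∂p_{Vidio} = 111 − 10p_{Vidio} + 4p_{Streamly} = 0 ⇒ p_{Vidio} = 11.1 + 0.4p_{Streamly}.
The reaction-function slope is 0.4, so a 10-unit rise in p_{Streamly} moves p_{Vidio} by 0.4 × 10 = 4. Vidio's best response rises — the actions are strategic complements.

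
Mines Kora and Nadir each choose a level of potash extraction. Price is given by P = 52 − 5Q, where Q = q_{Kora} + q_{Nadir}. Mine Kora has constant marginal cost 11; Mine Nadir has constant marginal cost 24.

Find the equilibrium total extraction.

Mine Kora's profit: π = q_{Kora}(52 − 5(q_{Kora} + q_{Nadir})) − 11q_{Kora}.
∂π/∂q_{Kora} = 41 − 10q_{Kora} − 5q_{Nadir} = 0, so q_{Kora} = 4.1 − 0.5q_{Nadir}.
By the same steps for Nadir: q_{Nadir} = 2.8 − 0.5q_{Kora}.
Plugging q_{Nadir} into Kora's best response: q_{Kora} = 4.1 − 0.5(2.8 − 0.5q_{Kora}) ⇒ 0.75q_{Kora} = 2.7, so q_{Kora} = 3.6.
Then q_{Nadir} = 2.8 − 0.5·3.6 = 1.
Total extraction: 3.6 + 1 = 4.6.

4.6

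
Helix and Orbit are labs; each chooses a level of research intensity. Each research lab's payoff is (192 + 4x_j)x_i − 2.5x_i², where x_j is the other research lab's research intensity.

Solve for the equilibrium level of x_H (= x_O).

192

Helix's payoff is (192 + 4x_O)x_H − 2.5x_H².
∂π/∂x_H = 192 + 4x_O − 5x_H = 0, so x_H = 38.4 + 0.8x_O.
By symmetry x_O = x_H; substituting into the reaction function, 0.2x_H = 38.4 and x_H = 192.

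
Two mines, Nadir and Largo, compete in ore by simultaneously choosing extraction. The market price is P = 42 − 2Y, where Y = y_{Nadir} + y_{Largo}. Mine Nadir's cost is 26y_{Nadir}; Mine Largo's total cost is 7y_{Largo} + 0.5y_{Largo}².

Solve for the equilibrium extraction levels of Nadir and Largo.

Mine Nadir's profit: π = y_{Nadir}(42 − 2(y_{Nadir} + y_{Largo})) − 26y_{Nadir}.
∂π/∂y_{Nadir} = 16 − 4y_{Nadir} − 2y_{Largo} = 0, so y_{Nadir} = 4 − 0.5y_{Largo}.
For Largo: ∂π/∂y_{Largo} = 35 − 5y_{Largo} − 2y_{Nadir} = 0 ⇒ y_{Largo} = 7 − 0.4y_{Nadir}.
Solving the two reaction functions simultaneously: (1 − (−0.5)(−0.4))y_{Nadir} = 4 − 0.5·7, so 0.8y_{Nadir} = 0.5 and y_{Nadir} = 0.625.
Then y_{Largo} = 7 − 0.4·0.625 = 6.75.

0.625, 6.75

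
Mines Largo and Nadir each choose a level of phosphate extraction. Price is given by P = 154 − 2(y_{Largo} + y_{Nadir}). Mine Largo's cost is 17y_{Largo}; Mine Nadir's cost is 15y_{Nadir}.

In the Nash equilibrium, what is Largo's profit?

Mine Largo's profit: π = y_{Largo}(154 − 2(y_{Largo} + y_{Nadir})) − 17y_{Largo}.
∂π/∂y_{Largo} = 137 − 4y_{Largo} − 2y_{Nadir} = 0, so y_{Largo} = 34.25 − 0.5y_{Nadir}.
By the same steps for Nadir: y_{Nadir} = 34.75 − 0.5y_{Largo}.
Plugging y_{Nadir} into Largo's best response: y_{Largo} = 34.25 − 0.5(34.75 − 0.5y_{Largo}) ⇒ 0.75y_{Largo} = 16.875, so y_{Largo} = 22.5.
Then y_{Nadir} = 34.75 − 0.5·22.5 = 23.5.
Price P = 154 − 2·46 = 62.
Largo's profit: (62 − 17)·22.5 = 1012.5.

1012.5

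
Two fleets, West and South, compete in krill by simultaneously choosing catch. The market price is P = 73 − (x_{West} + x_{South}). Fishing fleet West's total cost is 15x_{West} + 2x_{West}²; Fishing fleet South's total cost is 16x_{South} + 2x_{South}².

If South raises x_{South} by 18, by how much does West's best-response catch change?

Fishing fleet West's profit: π = x_{West}(73 − (x_{West} + x_{South})) − 15x_{West} − 2x_{West}².
∂π/∂x_{West} = 58 − 6x_{West} − x_{South} = 0, so x_{West} = 29/3 − (1/6)x_{South}.
The reaction-function slope is −1/6, so an 18-unit rise in x_{South} moves x_{West} by −1/6 × 18 = −3. West's best response falls — the actions are strategic substitutes.

-3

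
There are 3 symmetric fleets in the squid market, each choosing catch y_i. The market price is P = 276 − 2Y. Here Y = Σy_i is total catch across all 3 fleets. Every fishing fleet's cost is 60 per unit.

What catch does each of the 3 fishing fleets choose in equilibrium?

27

A representative fishing fleet's profit is π_i = y_i(276 − 2Y) − 60y_i, with Y = y_i + Σ_{j≠i} y_j.
First-order condition: 216 − 4y_i − 2Σ_{j≠i} y_j = 0.
Imposing symmetry (y_j = y for all j) turns Σ_{j≠i} y_j into 2y, so 216 = 8y and y = 27.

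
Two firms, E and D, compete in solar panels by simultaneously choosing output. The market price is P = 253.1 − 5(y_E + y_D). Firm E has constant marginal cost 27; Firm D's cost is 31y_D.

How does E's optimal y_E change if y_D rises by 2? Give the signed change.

-1

Firm E's profit: π = y_E(253.1 − 5(y_E + y_D)) − 27y_E.
∂π/∂y_E = 226.1 − 10y_E − 5y_D = 0, so y_E = 22.61 − 0.5y_D.
The reaction-function slope is −0.5, so a 2-unit rise in y_D moves y_E by −0.5 × 2 = −1. E's best response falls — the actions are strategic substitutes.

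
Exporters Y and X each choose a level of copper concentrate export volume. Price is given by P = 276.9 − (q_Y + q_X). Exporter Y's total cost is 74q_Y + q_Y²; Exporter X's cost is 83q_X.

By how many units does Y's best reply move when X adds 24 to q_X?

-6

Exporter Y's profit: π = q_Y(276.9 − (q_Y + q_X)) − 74q_Y − q_Y².
∂π/∂q_Y = 202.9 − 4q_Y − q_X = 0, so q_Y = 50.725 − 0.25q_X.
The reaction-function slope is −0.25, so a 24-unit rise in q_X moves q_Y by −0.25 × 24 = −6. Y's best response falls — the actions are strategic substitutes.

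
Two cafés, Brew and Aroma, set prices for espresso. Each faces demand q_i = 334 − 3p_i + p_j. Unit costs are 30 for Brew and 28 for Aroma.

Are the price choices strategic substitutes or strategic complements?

strategic complements

Brew's profit: π = (p_{Brew} − 30)(334 − 3p_{Brew} + p_{Aroma}).
∂π/∂p_{Brew} = 424 − 6p_{Brew} + p_{Aroma} = 0 ⇒ p_{Brew} = 212/3 + (1/6)p_{Aroma}.
The best-response slope dp_{Brew}/dp_{Aroma} = 1/6 > 0: the reaction function is upward-sloping, so the choices are strategic complements.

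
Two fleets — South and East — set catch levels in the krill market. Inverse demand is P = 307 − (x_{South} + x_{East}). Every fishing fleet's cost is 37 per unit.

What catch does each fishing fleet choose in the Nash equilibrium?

90

Fishing fleet South's profit: π = x_{South}(307 − (x_{South} + x_{East})) − 37x_{South}.
∂π/∂x_{South} = 270 − 2x_{South} − x_{East} = 0, so x_{South} = 135 − 0.5x_{East}.
By symmetry x_{East} = x_{South}; substituting into the reaction function, 1.5x_{South} = 135 and x_{South} = 90.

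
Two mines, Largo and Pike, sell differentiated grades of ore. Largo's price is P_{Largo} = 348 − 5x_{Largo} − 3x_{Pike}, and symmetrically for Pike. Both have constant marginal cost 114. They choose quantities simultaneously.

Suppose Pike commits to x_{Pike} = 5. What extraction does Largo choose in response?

Mine Largo's profit: π = x_{Largo}(348 − 5x_{Largo} − 3x_{Pike}) − 114x_{Largo}.
∂π/∂x_{Largo} = 234 − 10x_{Largo} − 3x_{Pike} = 0 ⇒ x_{Largo} = 23.4 − 0.3x_{Pike}.
At x_{Pike} = 5: x_{Largo} = 23.4 − 0.3·5 = 21.9.

21.9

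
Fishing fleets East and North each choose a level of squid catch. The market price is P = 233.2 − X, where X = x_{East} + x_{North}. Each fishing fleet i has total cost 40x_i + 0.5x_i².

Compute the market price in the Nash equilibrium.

Fishing fleet East's profit: π = x_{East}(233.2 − (x_{East} + x_{North})) − 40x_{East} − 0.5x_{East}².
∂π/∂x_{East} = 193.2 − 3x_{East} − x_{North} = 0, so x_{East} = 64.4 − (1/3)x_{North}.
The game is symmetric, so in equilibrium x_{North} = x_{East}: the reaction function gives (4/3)x_{East} = 64.4, hence x_{East} = 48.3.
Equilibrium price: P = 233.2 − 96.6 = 136.6.

136.6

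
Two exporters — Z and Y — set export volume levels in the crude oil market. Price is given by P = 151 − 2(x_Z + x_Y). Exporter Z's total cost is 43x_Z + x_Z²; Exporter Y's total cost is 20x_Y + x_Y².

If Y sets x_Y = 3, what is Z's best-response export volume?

17

Exporter Z's profit: π = x_Z(151 − 2(x_Z + x_Y)) − 43x_Z − x_Z².
∂π/∂x_Z = 108 − 6x_Z − 2x_Y = 0, so x_Z = 18 − (1/3)x_Y.
At x_Y = 3: x_Z = 18 − (1/3)·3 = 17.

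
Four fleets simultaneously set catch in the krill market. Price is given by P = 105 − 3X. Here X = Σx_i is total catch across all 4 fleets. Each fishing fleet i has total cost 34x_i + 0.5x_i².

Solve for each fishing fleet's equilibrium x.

4.4375

A representative fishing fleet's profit is π_i = x_i(105 − 3X) − 34x_i − 0.5x_i², with X = x_i + Σ_{j≠i} x_j.
First-order condition: 71 − 7x_i − 3Σ_{j≠i} x_j = 0.
With identical fishing fleets, set every x_j = x: then 71 − 7x − 9x = 0, i.e. x = 71/16 = 4.4375.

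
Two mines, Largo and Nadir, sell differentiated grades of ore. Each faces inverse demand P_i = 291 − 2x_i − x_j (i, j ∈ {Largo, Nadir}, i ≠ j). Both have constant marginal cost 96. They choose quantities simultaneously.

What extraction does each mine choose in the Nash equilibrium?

39

Mine Largo's profit: π = x_{Largo}(291 − 2x_{Largo} − x_{Nadir}) − 96x_{Largo}.
∂π/∂x_{Largo} = 195 − 4x_{Largo} − x_{Nadir} = 0 ⇒ x_{Largo} = 48.75 − 0.25x_{Nadir}.
Setting x_{Largo} = x_{Nadir} in the reaction function: x_{Largo} = 48.75 − 0.25x_{Largo}, so x_{Largo} = 48.75 / 1.25 = 39.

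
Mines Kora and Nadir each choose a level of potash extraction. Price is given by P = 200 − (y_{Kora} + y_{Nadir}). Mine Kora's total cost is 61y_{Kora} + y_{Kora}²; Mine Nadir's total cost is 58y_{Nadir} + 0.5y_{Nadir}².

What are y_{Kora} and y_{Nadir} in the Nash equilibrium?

Mine Kora's profit: π = y_{Kora}(200 − (y_{Kora} + y_{Nadir})) − 61y_{Kora} − y_{Kora}².
∂π/∂y_{Kora} = 139 − 4y_{Kora} − y_{Nadir} = 0, so y_{Kora} = 34.75 − 0.25y_{Nadir}.
For Nadir: ∂π/∂y_{Nadir} = 142 − 3y_{Nadir} − y_{Kora} = 0 ⇒ y_{Nadir} = 142/3 − (1/3)y_{Kora}.
Solving the two reaction functions simultaneously: (1 − (−0.25)(−1/3))y_{Kora} = 34.75 − 0.25·(142/3), so (11/12)y_{Kora} = 275/12 and y_{Kora} = 25.
Then y_{Nadir} = 142/3 − (1/3)·25 = 39.

25, 39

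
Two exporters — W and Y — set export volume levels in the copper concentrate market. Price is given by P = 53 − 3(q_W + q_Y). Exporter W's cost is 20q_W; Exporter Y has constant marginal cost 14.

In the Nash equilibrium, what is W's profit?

27

Exporter W's profit: π = q_W(53 − 3(q_W + q_Y)) − 20q_W.
∂π/∂q_W = 33 − 6q_W − 3q_Y = 0, so q_W = 5.5 − 0.5q_Y.
By the same steps for Y: q_Y = 6.5 − 0.5q_W.
Plugging q_Y into W's best response: q_W = 5.5 − 0.5(6.5 − 0.5q_W) ⇒ 0.75q_W = 2.25, so q_W = 3.
Then q_Y = 6.5 − 0.5·3 = 5.
Price P = 53 − 3·8 = 29.
W's profit: (29 − 20)·3 = 27.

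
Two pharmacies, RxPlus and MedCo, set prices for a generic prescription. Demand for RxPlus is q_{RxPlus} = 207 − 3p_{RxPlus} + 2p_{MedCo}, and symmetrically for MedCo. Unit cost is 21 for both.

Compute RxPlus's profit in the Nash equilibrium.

6486.75

RxPlus's profit: π = (p_{RxPlus} − 21)(207 − 3p_{RxPlus} + 2p_{MedCo}).
∂π/∂p_{RxPlus} = 270 − 6p_{RxPlus} + 2p_{MedCo} = 0 ⇒ p_{RxPlus} = 45 + (1/3)p_{MedCo}.
By symmetry p_{MedCo} = p_{RxPlus}; substituting into the reaction function, (2/3)p_{RxPlus} = 45 and p_{RxPlus} = 67.5.
q_{RxPlus} = 207 − 3·67.5 + 2·67.5 = 139.5.
Profit = (67.5 − 21)·139.5 = 6486.75.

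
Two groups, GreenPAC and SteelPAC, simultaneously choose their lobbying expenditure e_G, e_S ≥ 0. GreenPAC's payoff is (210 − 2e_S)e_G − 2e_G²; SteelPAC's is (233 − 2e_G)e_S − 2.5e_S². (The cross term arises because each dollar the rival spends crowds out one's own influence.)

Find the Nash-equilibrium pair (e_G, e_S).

36.5, 32

Expanding GreenPAC's payoff: 210e_G − 2e_Se_G − 2e_G².
∂π/∂e_G = 210 − 2e_S − 4e_G = 0, so e_G = 52.5 − 0.5e_S.
Likewise for SteelPAC: e_S = 46.6 − 0.4e_G.
Solving the two reaction functions simultaneously: (1 − (−0.5)(−0.4))e_G = 52.5 − 0.5·46.6, so 0.8e_G = 29.2 and e_G = 36.5.
Then e_S = 46.6 − 0.4·36.5 = 32.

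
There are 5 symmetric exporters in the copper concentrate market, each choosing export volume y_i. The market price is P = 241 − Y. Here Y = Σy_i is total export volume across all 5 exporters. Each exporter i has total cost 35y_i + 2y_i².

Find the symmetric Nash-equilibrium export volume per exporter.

20.6

A representative exporter's profit is π_i = y_i(241 − Y) − 35y_i − 2y_i², with Y = y_i + Σ_{j≠i} y_j.
First-order condition: 206 − 6y_i − Σ_{j≠i} y_j = 0.
Imposing symmetry (y_j = y for all j) turns Σ_{j≠i} y_j into 4y, so 206 = 10y and y = 20.6.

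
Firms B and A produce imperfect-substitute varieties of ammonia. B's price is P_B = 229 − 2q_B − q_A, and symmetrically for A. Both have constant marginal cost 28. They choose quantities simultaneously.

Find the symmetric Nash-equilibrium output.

40.2

Firm B's profit: π = q_B(229 − 2q_B − q_A) − 28q_B.
∂π/∂q_B = 201 − 4q_B − q_A = 0 ⇒ q_B = 50.25 − 0.25q_A.
The game is symmetric, so in equilibrium q_A = q_B: the reaction function gives 1.25q_B = 50.25, hence q_B = 40.2.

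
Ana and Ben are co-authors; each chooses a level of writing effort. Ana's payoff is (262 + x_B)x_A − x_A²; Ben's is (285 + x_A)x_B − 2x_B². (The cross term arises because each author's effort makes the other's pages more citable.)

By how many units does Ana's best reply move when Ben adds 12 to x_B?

Expanding Ana's payoff: 262x_A + x_Bx_A − x_A².
∂π/∂x_A = 262 + x_B − 2x_A = 0, so x_A = 131 + 0.5x_B.
The reaction-function slope is 0.5, so a 12-unit rise in x_B moves x_A by 0.5 × 12 = 6. Ana's best response rises — the actions are strategic complements.

6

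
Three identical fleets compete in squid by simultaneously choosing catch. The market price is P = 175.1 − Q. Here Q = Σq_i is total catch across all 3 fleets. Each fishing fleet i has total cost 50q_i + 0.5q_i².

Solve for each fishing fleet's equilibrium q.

A representative fishing fleet's profit is π_i = q_i(175.1 − Q) − 50q_i − 0.5q_i², with Q = q_i + Σ_{j≠i} q_j.
First-order condition: 125.1 − 3q_i − Σ_{j≠i} q_j = 0.
Imposing symmetry (q_j = q for all j) turns Σ_{j≠i} q_j into 2q, so 125.1 = 5q and q = 25.02.

25.02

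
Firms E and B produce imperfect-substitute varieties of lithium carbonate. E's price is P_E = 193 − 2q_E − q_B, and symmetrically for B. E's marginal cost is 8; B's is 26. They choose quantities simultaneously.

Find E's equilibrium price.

84.4

Firm E's profit: π = q_E(193 − 2q_E − q_B) − 8q_E.
∂π/∂q_E = 185 − 4q_E − q_B = 0 ⇒ q_E = 46.25 − 0.25q_B.
Similarly q_B = 41.75 − 0.25q_E.
Substituting the second reaction function into the first: q_E = 46.25 − 0.25(41.75 − 0.25q_E), which gives 0.9375q_E = 35.8125 ⇒ q_E = 38.2.
Then q_B = 41.75 − 0.25·38.2 = 32.2.
P_E = 193 − 2·38.2 − 32.2 = 84.4.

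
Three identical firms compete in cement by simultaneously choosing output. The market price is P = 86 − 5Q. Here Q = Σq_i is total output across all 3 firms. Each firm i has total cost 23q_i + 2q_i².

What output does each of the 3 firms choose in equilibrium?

A representative firm's profit is π_i = q_i(86 − 5Q) − 23q_i − 2q_i², with Q = q_i + Σ_{j≠i} q_j.
First-order condition: 63 − 14q_i − 5Σ_{j≠i} q_j = 0.
With identical firms, set every q_j = q: then 63 − 14q − 10q = 0, i.e. q = 63/24 = 2.625.

2.625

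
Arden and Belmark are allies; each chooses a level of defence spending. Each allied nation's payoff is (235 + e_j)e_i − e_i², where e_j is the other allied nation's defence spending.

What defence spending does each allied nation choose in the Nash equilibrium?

235

Arden's payoff is (235 + e_B)e_A − e_A².
∂π/∂e_A = 235 + e_B − 2e_A = 0, so e_A = 117.5 + 0.5e_B.
By symmetry e_B = e_A; substituting into the reaction function, 0.5e_A = 117.5 and e_A = 235.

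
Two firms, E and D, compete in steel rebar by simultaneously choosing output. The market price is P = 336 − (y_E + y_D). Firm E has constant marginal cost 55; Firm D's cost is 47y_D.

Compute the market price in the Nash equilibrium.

Firm E's profit: π = y_E(336 − (y_E + y_D)) − 55y_E.
∂π/∂y_E = 281 − 2y_E − y_D = 0, so y_E = 140.5 − 0.5y_D.
By the same steps for D: y_D = 144.5 − 0.5y_E.
Substituting the second reaction function into the first: y_E = 140.5 − 0.5(144.5 − 0.5y_E), which gives 0.75y_E = 68.25 ⇒ y_E = 91.
Then y_D = 144.5 − 0.5·91 = 99.
Equilibrium price: P = 336 − 190 = 146.

146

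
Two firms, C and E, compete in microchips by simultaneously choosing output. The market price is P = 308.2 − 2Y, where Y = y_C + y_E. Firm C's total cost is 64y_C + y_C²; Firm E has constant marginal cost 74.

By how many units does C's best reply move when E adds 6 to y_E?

-2

Firm C's profit: π = y_C(308.2 − 2(y_C + y_E)) − 64y_C − y_C².
∂π/∂y_C = 244.2 − 6y_C − 2y_E = 0, so y_C = 40.7 − (1/3)y_E.
The reaction-function slope is −1/3, so a 6-unit rise in y_E moves y_C by −1/3 × 6 = −2. C's best response falls — the actions are strategic substitutes.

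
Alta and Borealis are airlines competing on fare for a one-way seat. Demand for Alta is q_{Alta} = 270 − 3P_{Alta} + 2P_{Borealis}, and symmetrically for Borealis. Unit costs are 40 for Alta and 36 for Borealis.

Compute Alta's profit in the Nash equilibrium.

Alta's profit: π = (P_{Alta} − 40)(270 − 3P_{Alta} + 2P_{Borealis}).
∂π/∂P_{Alta} = 390 − 6P_{Alta} + 2P_{Borealis} = 0 ⇒ P_{Alta} = 65 + (1/3)P_{Borealis}.
Similarly P_{Borealis} = 63 + (1/3)P_{Alta}.
Substituting the second reaction function into the first: P_{Alta} = 65 + (1/3)(63 + (1/3)P_{Alta}), which gives (8/9)P_{Alta} = 86 ⇒ P_{Alta} = 96.75.
Then P_{Borealis} = 63 + (1/3)·96.75 = 95.25.
q_{Alta} = 270 − 3·96.75 + 2·95.25 = 170.25.
Profit = (96.75 − 40)·170.25 = 9661.6875.

9661.6875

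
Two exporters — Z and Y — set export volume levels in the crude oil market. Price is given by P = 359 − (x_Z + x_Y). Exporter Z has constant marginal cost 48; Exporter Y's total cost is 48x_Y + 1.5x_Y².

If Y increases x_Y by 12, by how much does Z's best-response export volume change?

Exporter Z's profit: π = x_Z(359 − (x_Z + x_Y)) − 48x_Z.
∂π/∂x_Z = 311 − 2x_Z − x_Y = 0, so x_Z = 155.5 − 0.5x_Y.
The reaction-function slope is −0.5, so a 12-unit rise in x_Y moves x_Z by −0.5 × 12 = −6. Z's best response falls — the actions are strategic substitutes.

-6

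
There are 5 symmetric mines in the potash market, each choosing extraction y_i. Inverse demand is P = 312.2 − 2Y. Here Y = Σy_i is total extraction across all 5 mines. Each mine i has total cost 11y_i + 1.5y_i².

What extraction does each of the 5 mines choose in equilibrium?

20.08

A representative mine's profit is π_i = y_i(312.2 − 2Y) − 11y_i − 1.5y_i², with Y = y_i + Σ_{j≠i} y_j.
First-order condition: 301.2 − 7y_i − 2Σ_{j≠i} y_j = 0.
In a symmetric equilibrium every mine chooses the same y, so Σ_{j≠i} y_j = 4y. The condition becomes 301.2 − 15y = 0, giving y = 301.2/15 = 20.08.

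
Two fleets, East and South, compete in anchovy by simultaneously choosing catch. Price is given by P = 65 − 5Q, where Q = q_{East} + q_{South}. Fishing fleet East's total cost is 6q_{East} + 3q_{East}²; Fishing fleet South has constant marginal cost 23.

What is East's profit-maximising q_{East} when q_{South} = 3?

Fishing fleet East's profit: π = q_{East}(65 − 5(q_{East} + q_{South})) − 6q_{East} − 3q_{East}².
∂π/∂q_{East} = 59 − 16q_{East} − 5q_{South} = 0, so q_{East} = 3.6875 − 0.3125q_{South}.
At q_{South} = 3: q_{East} = 3.6875 − 0.3125·3 = 2.75.

2.75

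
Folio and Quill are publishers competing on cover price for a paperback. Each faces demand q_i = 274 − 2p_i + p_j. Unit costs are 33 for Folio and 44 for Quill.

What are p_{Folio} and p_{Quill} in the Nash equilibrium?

Folio's profit: π = (p_{Folio} − 33)(274 − 2p_{Folio} + p_{Quill}).
∂π/∂p_{Folio} = 340 − 4p_{Folio} + p_{Quill} = 0 ⇒ p_{Folio} = 85 + 0.25p_{Quill}.
Similarly p_{Quill} = 90.5 + 0.25p_{Folio}.
Plugging p_{Quill} into Folio's best response: p_{Folio} = 85 + 0.25(90.5 + 0.25p_{Folio}) ⇒ 0.9375p_{Folio} = 107.625, so p_{Folio} = 114.8.
Then p_{Quill} = 90.5 + 0.25·114.8 = 119.2.

114.8, 119.2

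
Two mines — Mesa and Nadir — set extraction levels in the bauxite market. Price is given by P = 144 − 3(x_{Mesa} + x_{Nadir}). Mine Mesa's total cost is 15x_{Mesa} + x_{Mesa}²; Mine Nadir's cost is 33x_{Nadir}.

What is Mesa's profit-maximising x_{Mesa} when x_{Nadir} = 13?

Mine Mesa's profit: π = x_{Mesa}(144 − 3(x_{Mesa} + x_{Nadir})) − 15x_{Mesa} − x_{Mesa}².
∂π/∂x_{Mesa} = 129 − 8x_{Mesa} − 3x_{Nadir} = 0, so x_{Mesa} = 16.125 − 0.375x_{Nadir}.
At x_{Nadir} = 13: x_{Mesa} = 16.125 − 0.375·13 = 11.25.

11.25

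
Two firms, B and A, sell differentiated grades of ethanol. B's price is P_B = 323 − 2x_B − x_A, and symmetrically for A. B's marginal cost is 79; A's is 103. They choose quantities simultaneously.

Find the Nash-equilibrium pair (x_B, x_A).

Firm B's profit: π = x_B(323 − 2x_B − x_A) − 79x_B.
∂π/∂x_B = 244 − 4x_B − x_A = 0 ⇒ x_B = 61 − 0.25x_A.
Similarly x_A = 55 − 0.25x_B.
Substituting the second reaction function into the first: x_B = 61 − 0.25(55 − 0.25x_B), which gives 0.9375x_B = 47.25 ⇒ x_B = 50.4.
Then x_A = 55 − 0.25·50.4 = 42.4.

50.4, 42.4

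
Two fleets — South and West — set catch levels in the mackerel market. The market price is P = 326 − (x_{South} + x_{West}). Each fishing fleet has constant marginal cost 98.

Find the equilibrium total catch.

Fishing fleet South's profit: π = x_{South}(326 − (x_{South} + x_{West})) − 98x_{South}.
∂π/∂x_{South} = 228 − 2x_{South} − x_{West} = 0, so x_{South} = 114 − 0.5x_{West}.
Setting x_{South} = x_{West} in the reaction function: x_{South} = 114 − 0.5x_{South}, so x_{South} = 114 / 1.5 = 76.
Total catch: 76 + 76 = 152.

152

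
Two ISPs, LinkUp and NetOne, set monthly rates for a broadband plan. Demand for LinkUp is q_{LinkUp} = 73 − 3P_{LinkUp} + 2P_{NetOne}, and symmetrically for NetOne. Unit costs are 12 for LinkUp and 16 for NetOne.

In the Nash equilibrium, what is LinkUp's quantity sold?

LinkUp's profit: π = (P_{LinkUp} − 12)(73 − 3P_{LinkUp} + 2P_{NetOne}).
∂π/∂P_{LinkUp} = 109 − 6P_{LinkUp} + 2P_{NetOne} = 0 ⇒ P_{LinkUp} = 109/6 + (1/3)P_{NetOne}.
Similarly P_{NetOne} = 121/6 + (1/3)P_{LinkUp}.
Solving the two reaction functions simultaneously: (1 − (1/3)(1/3))P_{LinkUp} = 109/6 + (1/3)·(121/6), so (8/9)P_{LinkUp} = 224/9 and P_{LinkUp} = 28.
Then P_{NetOne} = 121/6 + (1/3)·28 = 29.5.
q_{LinkUp} = 73 − 3·28 + 2·29.5 = 48.

48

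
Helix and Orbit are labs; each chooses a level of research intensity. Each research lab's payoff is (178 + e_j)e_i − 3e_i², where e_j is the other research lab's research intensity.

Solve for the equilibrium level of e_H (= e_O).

35.6

Helix's payoff is (178 + e_O)e_H − 3e_H².
∂π/∂e_H = 178 + e_O − 6e_H = 0, so e_H = 89/3 + (1/6)e_O.
By symmetry e_O = e_H; substituting into the reaction function, (5/6)e_H = 89/3 and e_H = 35.6.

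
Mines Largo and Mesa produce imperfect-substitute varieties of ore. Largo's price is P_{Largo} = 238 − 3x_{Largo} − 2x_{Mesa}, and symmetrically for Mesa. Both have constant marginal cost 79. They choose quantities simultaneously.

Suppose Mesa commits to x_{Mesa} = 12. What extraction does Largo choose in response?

Mine Largo's profit: π = x_{Largo}(238 − 3x_{Largo} − 2x_{Mesa}) − 79x_{Largo}.
∂π/∂x_{Largo} = 159 − 6x_{Largo} − 2x_{Mesa} = 0 ⇒ x_{Largo} = 26.5 − (1/3)x_{Mesa}.
At x_{Mesa} = 12: x_{Largo} = 26.5 − (1/3)·12 = 22.5.

22.5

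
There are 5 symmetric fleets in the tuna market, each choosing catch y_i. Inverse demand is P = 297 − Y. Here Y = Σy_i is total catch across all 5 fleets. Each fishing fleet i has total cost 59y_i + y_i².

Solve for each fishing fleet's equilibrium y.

29.75

A representative fishing fleet's profit is π_i = y_i(297 − Y) − 59y_i − y_i², with Y = y_i + Σ_{j≠i} y_j.
First-order condition: 238 − 4y_i − Σ_{j≠i} y_j = 0.
In a symmetric equilibrium every fishing fleet chooses the same y, so Σ_{j≠i} y_j = 4y. The condition becomes 238 − 8y = 0, giving y = 238/8 = 29.75.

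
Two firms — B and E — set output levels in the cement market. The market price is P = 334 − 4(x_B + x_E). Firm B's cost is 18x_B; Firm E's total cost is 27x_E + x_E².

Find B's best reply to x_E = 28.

25.5

Firm B's profit: π = x_B(334 − 4(x_B + x_E)) − 18x_B.
∂π/∂x_B = 316 − 8x_B − 4x_E = 0, so x_B = 39.5 − 0.5x_E.
At x_E = 28: x_B = 39.5 − 0.5·28 = 25.5.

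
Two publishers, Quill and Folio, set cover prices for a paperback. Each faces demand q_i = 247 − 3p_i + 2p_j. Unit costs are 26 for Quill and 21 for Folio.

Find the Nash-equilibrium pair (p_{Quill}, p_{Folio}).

Quill's profit: π = (p_{Quill} − 26)(247 − 3p_{Quill} + 2p_{Folio}).
∂π/∂p_{Quill} = 325 − 6p_{Quill} + 2p_{Folio} = 0 ⇒ p_{Quill} = 325/6 + (1/3)p_{Folio}.
Similarly p_{Folio} = 155/3 + (1/3)p_{Quill}.
Solving the two reaction functions simultaneously: (1 − (1/3)(1/3))p_{Quill} = 325/6 + (1/3)·(155/3), so (8/9)p_{Quill} = 1285/18 and p_{Quill} = 80.3125.
Then p_{Folio} = 155/3 + (1/3)·80.3125 = 78.4375.

80.3125, 78.4375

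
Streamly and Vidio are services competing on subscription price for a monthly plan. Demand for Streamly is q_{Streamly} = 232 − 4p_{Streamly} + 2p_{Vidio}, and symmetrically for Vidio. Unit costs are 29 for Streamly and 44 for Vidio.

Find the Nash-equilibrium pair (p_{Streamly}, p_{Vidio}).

60, 66

Streamly's profit: π = (p_{Streamly} − 29)(232 − 4p_{Streamly} + 2p_{Vidio}).
∂π/∂p_{Streamly} = 348 − 8p_{Streamly} + 2p_{Vidio} = 0 ⇒ p_{Streamly} = 43.5 + 0.25p_{Vidio}.
Similarly p_{Vidio} = 51 + 0.25p_{Streamly}.
Solving the two reaction functions simultaneously: (1 − (0.25)(0.25))p_{Streamly} = 43.5 + 0.25·51, so 0.9375p_{Streamly} = 56.25 and p_{Streamly} = 60.
Then p_{Vidio} = 51 + 0.25·60 = 66.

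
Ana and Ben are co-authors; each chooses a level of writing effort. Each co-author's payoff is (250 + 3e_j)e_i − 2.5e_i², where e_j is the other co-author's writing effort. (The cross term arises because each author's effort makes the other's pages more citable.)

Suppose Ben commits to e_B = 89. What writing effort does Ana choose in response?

103.4

Ana's payoff is (250 + 3e_B)e_A − 2.5e_A².
∂π/∂e_A = 250 + 3e_B − 5e_A = 0, so e_A = 50 + 0.6e_B.
At e_B = 89: e_A = 50 + 0.6·89 = 103.4.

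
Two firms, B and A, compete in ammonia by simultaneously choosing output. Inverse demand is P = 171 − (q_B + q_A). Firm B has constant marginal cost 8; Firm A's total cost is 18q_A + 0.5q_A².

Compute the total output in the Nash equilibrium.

Firm B's profit: π = q_B(171 − (q_B + q_A)) − 8q_B.
∂π/∂q_B = 163 − 2q_B − q_A = 0, so q_B = 81.5 − 0.5q_A.
For A: ∂π/∂q_A = 153 − 3q_A − q_B = 0 ⇒ q_A = 51 − (1/3)q_B.
Substituting the second reaction function into the first: q_B = 81.5 − 0.5(51 − (1/3)q_B), which gives (5/6)q_B = 56 ⇒ q_B = 67.2.
Then q_A = 51 − (1/3)·67.2 = 28.6.
Total output: 67.2 + 28.6 = 95.8.

95.8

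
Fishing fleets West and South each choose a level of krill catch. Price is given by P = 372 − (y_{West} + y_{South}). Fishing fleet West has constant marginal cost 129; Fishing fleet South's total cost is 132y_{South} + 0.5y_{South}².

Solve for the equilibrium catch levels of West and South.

Fishing fleet West's profit: π = y_{West}(372 − (y_{West} + y_{South})) − 129y_{West}.
∂π/∂y_{West} = 243 − 2y_{West} − y_{South} = 0, so y_{West} = 121.5 − 0.5y_{South}.
For South: ∂π/∂y_{South} = 240 − 3y_{South} − y_{West} = 0 ⇒ y_{South} = 80 − (1/3)y_{West}.
Substituting the second reaction function into the first: y_{West} = 121.5 − 0.5(80 − (1/3)y_{West}), which gives (5/6)y_{West} = 81.5 ⇒ y_{West} = 97.8.
Then y_{South} = 80 − (1/3)·97.8 = 47.4.

97.8, 47.4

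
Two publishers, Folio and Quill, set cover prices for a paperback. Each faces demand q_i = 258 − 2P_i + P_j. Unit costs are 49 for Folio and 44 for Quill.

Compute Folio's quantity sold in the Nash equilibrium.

138

Folio's profit: π = (P_{Folio} − 49)(258 − 2P_{Folio} + P_{Quill}).
∂π/∂P_{Folio} = 356 − 4P_{Folio} + P_{Quill} = 0 ⇒ P_{Folio} = 89 + 0.25P_{Quill}.
Similarly P_{Quill} = 86.5 + 0.25P_{Folio}.
Solving the two reaction functions simultaneously: (1 − (0.25)(0.25))P_{Folio} = 89 + 0.25·86.5, so 0.9375P_{Folio} = 110.625 and P_{Folio} = 118.
Then P_{Quill} = 86.5 + 0.25·118 = 116.
q_{Folio} = 258 − 2·118 + 116 = 138.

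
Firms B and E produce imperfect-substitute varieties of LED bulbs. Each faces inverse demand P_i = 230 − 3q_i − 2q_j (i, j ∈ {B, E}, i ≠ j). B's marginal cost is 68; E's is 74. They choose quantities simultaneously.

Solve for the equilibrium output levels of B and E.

20.625, 19.125

Firm B's profit: π = q_B(230 − 3q_B − 2q_E) − 68q_B.
∂π/∂q_B = 162 − 6q_B − 2q_E = 0 ⇒ q_B = 27 − (1/3)q_E.
Similarly q_E = 26 − (1/3)q_B.
Plugging q_E into B's best response: q_B = 27 − (1/3)(26 − (1/3)q_B) ⇒ (8/9)q_B = 55/3, so q_B = 20.625.
Then q_E = 26 − (1/3)·20.625 = 19.125.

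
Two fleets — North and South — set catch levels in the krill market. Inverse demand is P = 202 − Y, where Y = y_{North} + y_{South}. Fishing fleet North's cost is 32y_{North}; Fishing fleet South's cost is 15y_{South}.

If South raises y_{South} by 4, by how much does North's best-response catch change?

Fishing fleet North's profit: π = y_{North}(202 − (y_{North} + y_{South})) − 32y_{North}.
∂π/∂y_{North} = 170 − 2y_{North} − y_{South} = 0, so y_{North} = 85 − 0.5y_{South}.
The reaction-function slope is −0.5, so a 4-unit rise in y_{South} moves y_{North} by −0.5 × 4 = −2. North's best response falls — the actions are strategic substitutes.

-2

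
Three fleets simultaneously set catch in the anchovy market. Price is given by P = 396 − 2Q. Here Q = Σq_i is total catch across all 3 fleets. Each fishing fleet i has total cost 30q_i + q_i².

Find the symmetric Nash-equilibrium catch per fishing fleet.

36.6

A representative fishing fleet's profit is π_i = q_i(396 − 2Q) − 30q_i − q_i², with Q = q_i + Σ_{j≠i} q_j.
First-order condition: 366 − 6q_i − 2Σ_{j≠i} q_j = 0.
Imposing symmetry (q_j = q for all j) turns Σ_{j≠i} q_j into 2q, so 366 = 10q and q = 36.6.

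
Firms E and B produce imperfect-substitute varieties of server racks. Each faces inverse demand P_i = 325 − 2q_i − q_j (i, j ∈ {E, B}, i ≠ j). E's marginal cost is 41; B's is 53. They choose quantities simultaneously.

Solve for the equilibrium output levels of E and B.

Firm E's profit: π = q_E(325 − 2q_E − q_B) − 41q_E.
∂π/∂q_E = 284 − 4q_E − q_B = 0 ⇒ q_E = 71 − 0.25q_B.
Similarly q_B = 68 − 0.25q_E.
Solving the two reaction functions simultaneously: (1 − (−0.25)(−0.25))q_E = 71 − 0.25·68, so 0.9375q_E = 54 and q_E = 57.6.
Then q_B = 68 − 0.25·57.6 = 53.6.

57.6, 53.6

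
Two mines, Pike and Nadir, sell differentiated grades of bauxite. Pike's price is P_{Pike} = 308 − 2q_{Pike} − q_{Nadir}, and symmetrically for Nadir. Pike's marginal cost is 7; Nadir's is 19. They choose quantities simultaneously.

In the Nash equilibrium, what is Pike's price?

Mine Pike's profit: π = q_{Pike}(308 − 2q_{Pike} − q_{Nadir}) − 7q_{Pike}.
∂π/∂q_{Pike} = 301 − 4q_{Pike} − q_{Nadir} = 0 ⇒ q_{Pike} = 75.25 − 0.25q_{Nadir}.
Similarly q_{Nadir} = 72.25 − 0.25q_{Pike}.
Substituting the second reaction function into the first: q_{Pike} = 75.25 − 0.25(72.25 − 0.25q_{Pike}), which gives 0.9375q_{Pike} = 57.1875 ⇒ q_{Pike} = 61.
Then q_{Nadir} = 72.25 − 0.25·61 = 57.
P_{Pike} = 308 − 2·61 − 57 = 129.

129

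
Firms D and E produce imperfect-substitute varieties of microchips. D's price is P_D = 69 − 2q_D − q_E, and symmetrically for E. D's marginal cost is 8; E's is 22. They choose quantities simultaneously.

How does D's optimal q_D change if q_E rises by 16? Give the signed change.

-4

Firm D's profit: π = q_D(69 − 2q_D − q_E) − 8q_D.
∂π/∂q_D = 61 − 4q_D − q_E = 0 ⇒ q_D = 15.25 − 0.25q_E.
The reaction-function slope is −0.25, so a 16-unit rise in q_E moves q_D by −0.25 × 16 = −4. D's best response falls — the actions are strategic substitutes.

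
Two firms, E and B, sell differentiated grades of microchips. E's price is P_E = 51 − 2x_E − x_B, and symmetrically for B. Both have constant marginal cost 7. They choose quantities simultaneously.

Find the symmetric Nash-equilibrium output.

8.8

Firm E's profit: π = x_E(51 − 2x_E − x_B) − 7x_E.
∂π/∂x_E = 44 − 4x_E − x_B = 0 ⇒ x_E = 11 − 0.25x_B.
The game is symmetric, so in equilibrium x_B = x_E: the reaction function gives 1.25x_E = 11, hence x_E = 8.8.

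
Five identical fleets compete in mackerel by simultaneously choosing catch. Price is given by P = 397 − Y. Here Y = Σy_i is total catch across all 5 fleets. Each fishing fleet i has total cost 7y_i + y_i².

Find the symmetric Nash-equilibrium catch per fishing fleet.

A representative fishing fleet's profit is π_i = y_i(397 − Y) − 7y_i − y_i², with Y = y_i + Σ_{j≠i} y_j.
First-order condition: 390 − 4y_i − Σ_{j≠i} y_j = 0.
With identical fishing fleets, set every y_j = y: then 390 − 4y − 4y = 0, i.e. y = 390/8 = 48.75.

48.75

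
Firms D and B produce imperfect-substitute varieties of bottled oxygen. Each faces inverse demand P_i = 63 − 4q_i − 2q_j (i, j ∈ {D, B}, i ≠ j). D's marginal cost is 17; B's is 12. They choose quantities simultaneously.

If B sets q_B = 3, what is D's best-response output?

Firm D's profit: π = q_D(63 − 4q_D − 2q_B) − 17q_D.
∂π/∂q_D = 46 − 8q_D − 2q_B = 0 ⇒ q_D = 5.75 − 0.25q_B.
At q_B = 3: q_D = 5.75 − 0.25·3 = 5.

5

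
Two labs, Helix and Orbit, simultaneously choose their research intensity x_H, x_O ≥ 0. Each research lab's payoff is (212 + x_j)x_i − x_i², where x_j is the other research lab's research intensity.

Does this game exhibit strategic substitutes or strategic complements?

Helix's payoff is (212 + x_O)x_H − x_H².
∂π/∂x_H = 212 + x_O − 2x_H = 0, so x_H = 106 + 0.5x_O.
The best-response slope dx_H/dx_O = 0.5 > 0: the reaction function is upward-sloping, so the choices are strategic complements.

strategic complements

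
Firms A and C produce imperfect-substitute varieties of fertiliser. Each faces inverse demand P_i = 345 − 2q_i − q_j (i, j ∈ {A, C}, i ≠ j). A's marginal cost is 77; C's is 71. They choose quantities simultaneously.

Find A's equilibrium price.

183.4

Firm A's profit: π = q_A(345 − 2q_A − q_C) − 77q_A.
∂π/∂q_A = 268 − 4q_A − q_C = 0 ⇒ q_A = 67 − 0.25q_C.
Similarly q_C = 68.5 − 0.25q_A.
Plugging q_C into A's best response: q_A = 67 − 0.25(68.5 − 0.25q_A) ⇒ 0.9375q_A = 49.875, so q_A = 53.2.
Then q_C = 68.5 − 0.25·53.2 = 55.2.
P_A = 345 − 2·53.2 − 55.2 = 183.4.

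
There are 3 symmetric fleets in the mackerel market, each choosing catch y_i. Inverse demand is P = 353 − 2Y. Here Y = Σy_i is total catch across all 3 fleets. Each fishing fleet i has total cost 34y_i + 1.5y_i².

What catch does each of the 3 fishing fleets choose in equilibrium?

A representative fishing fleet's profit is π_i = y_i(353 − 2Y) − 34y_i − 1.5y_i², with Y = y_i + Σ_{j≠i} y_j.
First-order condition: 319 − 7y_i − 2Σ_{j≠i} y_j = 0.
With identical fishing fleets, set every y_j = y: then 319 − 7y − 4y = 0, i.e. y = 319/11 = 29.

29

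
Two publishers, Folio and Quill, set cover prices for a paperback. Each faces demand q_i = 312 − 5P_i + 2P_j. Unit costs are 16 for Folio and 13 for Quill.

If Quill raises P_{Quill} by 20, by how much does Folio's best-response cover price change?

Folio's profit: π = (P_{Folio} − 16)(312 − 5P_{Folio} + 2P_{Quill}).
∂π/∂P_{Folio} = 392 − 10P_{Folio} + 2P_{Quill} = 0 ⇒ P_{Folio} = 39.2 + 0.2P_{Quill}.
The reaction-function slope is 0.2, so a 20-unit rise in P_{Quill} moves P_{Folio} by 0.2 × 20 = 4. Folio's best response rises — the actions are strategic complements.

4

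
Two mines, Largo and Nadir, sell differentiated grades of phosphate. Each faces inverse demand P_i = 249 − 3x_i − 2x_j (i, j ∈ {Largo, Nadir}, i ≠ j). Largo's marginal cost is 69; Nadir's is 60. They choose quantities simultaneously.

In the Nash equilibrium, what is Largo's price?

134.8125

Mine Largo's profit: π = x_{Largo}(249 − 3x_{Largo} − 2x_{Nadir}) − 69x_{Largo}.
∂π/∂x_{Largo} = 180 − 6x_{Largo} − 2x_{Nadir} = 0 ⇒ x_{Largo} = 30 − (1/3)x_{Nadir}.
Similarly x_{Nadir} = 31.5 − (1/3)x_{Largo}.
Plugging x_{Nadir} into Largo's best response: x_{Largo} = 30 − (1/3)(31.5 − (1/3)x_{Largo}) ⇒ (8/9)x_{Largo} = 19.5, so x_{Largo} = 21.9375.
Then x_{Nadir} = 31.5 − (1/3)·21.9375 = 24.1875.
P_{Largo} = 249 − 3·21.9375 − 2·24.1875 = 134.8125.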